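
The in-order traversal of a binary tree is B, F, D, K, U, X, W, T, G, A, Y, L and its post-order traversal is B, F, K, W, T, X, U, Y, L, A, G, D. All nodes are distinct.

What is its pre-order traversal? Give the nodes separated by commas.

The last element of post-order is the root; it splits in-order into left and right subtrees.
Root D: left subtree has 2 nodes {B, F}, right has 9 {K, U, X, W, T, G, A, Y, L}.
  Root F: left subtree has 1 node {B}, right has 0 { }.
  Root G: left subtree has 5 nodes {K, U, X, W, T}, right has 3 {A, Y, L}.
    Root U: left subtree has 1 node {K}, right has 3 {X, W, T}.
      Root X: left subtree has 0 nodes { }, right has 2 {W, T}.
        Root T: left subtree has 1 node {W}, right has 0 { }.
    Root A: left subtree has 0 nodes { }, right has 2 {Y, L}.
      Root L: left subtree has 1 node {Y}, right has 0 { }.

D, F, B, G, U, K, X, T, W, A, L, Y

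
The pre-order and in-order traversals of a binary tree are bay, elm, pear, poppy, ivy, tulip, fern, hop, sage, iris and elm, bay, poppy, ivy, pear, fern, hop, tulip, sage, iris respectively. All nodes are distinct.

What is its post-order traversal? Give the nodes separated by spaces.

The first element of pre-order is the root; it splits in-order into left and right subtrees.
Root bay: left subtree has 1 node {elm}, right has 8 {poppy, ivy, pear, fern, hop, tulip, sage, iris}.
  Root pear: left subtree has 2 nodes {poppy, ivy}, right has 5 {fern, hop, tulip, sage, iris}.
    Root poppy: left subtree has 0 nodes { }, right has 1 {ivy}.
    Root tulip: left subtree has 2 nodes {fern, hop}, right has 2 {sage, iris}.
      Root fern: left subtree has 0 nodes { }, right has 1 {hop}.
      Root sage: left subtree has 0 nodes { }, right has 1 {iris}.

elm ivy poppy hop fern iris sage tulip pear bay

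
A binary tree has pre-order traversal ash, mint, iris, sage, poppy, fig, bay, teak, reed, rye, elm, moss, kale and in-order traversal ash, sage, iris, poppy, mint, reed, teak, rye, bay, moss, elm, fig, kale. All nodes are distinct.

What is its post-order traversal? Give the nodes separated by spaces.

The first element of pre-order is the root; it splits in-order into left and right subtrees.
Root ash: left subtree has 0 nodes { }, right has 12 {sage, iris, poppy, mint, reed, teak, rye, bay, moss, elm, fig, kale}.
  Root mint: left subtree has 3 nodes {sage, iris, poppy}, right has 8 {reed, teak, rye, bay, moss, elm, fig, kale}.
    Root iris: left subtree has 1 node {sage}, right has 1 {poppy}.
    Root fig: left subtree has 6 nodes {reed, teak, rye, bay, moss, elm}, right has 1 {kale}.
      Root bay: left subtree has 3 nodes {reed, teak, rye}, right has 2 {moss, elm}.
        Root teak: left subtree has 1 node {reed}, right has 1 {rye}.
        Root elm: left subtree has 1 node {moss}, right has 0 { }.

sage poppy iris reed rye teak moss elm bay kale fig mint ash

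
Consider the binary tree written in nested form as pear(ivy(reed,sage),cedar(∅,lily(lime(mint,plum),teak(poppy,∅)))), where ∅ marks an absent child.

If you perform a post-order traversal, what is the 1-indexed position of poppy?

7

Post-order visits the left subtree, then the right subtree, then the node.
At pear: go left to ivy.
  At ivy: go left to reed.
    reed is a leaf — visit reed.
  At ivy: go right to sage.
    sage is a leaf — visit sage.
  Visit ivy.
At pear: go right to cedar.
  At cedar: no left child.
  At cedar: go right to lily.
    At lily: go left to lime.
      At lime: go left to mint.
        mint is a leaf — visit mint.
      At lime: go right to plum.
        plum is a leaf — visit plum.
      Visit lime.
    At lily: go right to teak.
      At teak: go left to poppy.
        poppy is a leaf — visit poppy.
      At teak: no right child.
      Visit teak.
    Visit lily.
  Visit cedar.
Visit pear.
Full post-order sequence: reed, sage, ivy, mint, plum, lime, poppy, teak, lily, cedar, pear.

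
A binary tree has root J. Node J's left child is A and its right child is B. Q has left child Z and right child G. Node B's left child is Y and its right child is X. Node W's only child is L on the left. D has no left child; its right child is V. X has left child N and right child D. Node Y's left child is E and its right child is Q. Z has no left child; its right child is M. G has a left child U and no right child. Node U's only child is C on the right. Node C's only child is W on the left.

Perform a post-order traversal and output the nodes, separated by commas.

Post-order visits the left subtree, then the right subtree, then the node.
At J: go left to A.
  A is a leaf — visit A.
At J: go right to B.
  At B: go left to Y.
    At Y: go left to E.
      E is a leaf — visit E.
    At Y: go right to Q.
      At Q: go left to Z.
        At Z: no left child.
        At Z: go right to M.
          M is a leaf — visit M.
        Visit Z.
      At Q: go right to G.
        At G: go left to U.
          At U: no left child.
          At U: go right to C.
            At C: go left to W.
              At W: go left to L.
                L is a leaf — visit L.
              At W: no right child.
              Visit W.
            At C: no right child.
            Visit C.
          Visit U.
        At G: no right child.
        Visit G.
      Visit Q.
    Visit Y.
  At B: go right to X.
    At X: go left to N.
      N is a leaf — visit N.
    At X: go right to D.
      At D: no left child.
      At D: go right to V.
        V is a leaf — visit V.
      Visit D.
    Visit X.
  Visit B.
Visit J.

A, E, M, Z, L, W, C, U, G, Q, Y, N, V, D, X, B, J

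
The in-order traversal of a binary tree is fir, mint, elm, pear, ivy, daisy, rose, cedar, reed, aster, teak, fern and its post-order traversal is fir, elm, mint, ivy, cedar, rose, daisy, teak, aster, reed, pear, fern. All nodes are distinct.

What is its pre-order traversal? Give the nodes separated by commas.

The last element of post-order is the root; it splits in-order into left and right subtrees.
Root fern: left subtree has 11 nodes {fir, mint, elm, pear, ivy, daisy, rose, cedar, reed, aster, teak}, right has 0 { }.
  Root pear: left subtree has 3 nodes {fir, mint, elm}, right has 7 {ivy, daisy, rose, cedar, reed, aster, teak}.
    Root mint: left subtree has 1 node {fir}, right has 1 {elm}.
    Root reed: left subtree has 4 nodes {ivy, daisy, rose, cedar}, right has 2 {aster, teak}.
      Root daisy: left subtree has 1 node {ivy}, right has 2 {rose, cedar}.
        Root rose: left subtree has 0 nodes { }, right has 1 {cedar}.
      Root aster: left subtree has 0 nodes { }, right has 1 {teak}.

fern, pear, mint, fir, elm, reed, daisy, ivy, rose, cedar, aster, teak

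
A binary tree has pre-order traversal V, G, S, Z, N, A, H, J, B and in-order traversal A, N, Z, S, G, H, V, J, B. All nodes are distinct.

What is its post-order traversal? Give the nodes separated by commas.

The first element of pre-order is the root; it splits in-order into left and right subtrees.
Root V: left subtree has 6 nodes {A, N, Z, S, G, H}, right has 2 {J, B}.
  Root G: left subtree has 4 nodes {A, N, Z, S}, right has 1 {H}.
    Root S: left subtree has 3 nodes {A, N, Z}, right has 0 { }.
      Root Z: left subtree has 2 nodes {A, N}, right has 0 { }.
        Root N: left subtree has 1 node {A}, right has 0 { }.
  Root J: left subtree has 0 nodes { }, right has 1 {B}.

A, N, Z, S, H, G, B, J, V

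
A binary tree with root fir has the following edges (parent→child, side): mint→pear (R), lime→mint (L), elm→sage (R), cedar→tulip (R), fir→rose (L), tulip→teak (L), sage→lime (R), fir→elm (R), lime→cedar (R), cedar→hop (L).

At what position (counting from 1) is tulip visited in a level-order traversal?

Level-order visits nodes level by level from the root, left to right within each level.
Level 0: fir
Level 1: rose, elm
Level 2: sage
Level 3: lime
Level 4: mint, cedar
Level 5: pear, hop, tulip
Level 6: teak
Full level-order sequence: fir, rose, elm, sage, lime, mint, cedar, pear, hop, tulip, teak.

10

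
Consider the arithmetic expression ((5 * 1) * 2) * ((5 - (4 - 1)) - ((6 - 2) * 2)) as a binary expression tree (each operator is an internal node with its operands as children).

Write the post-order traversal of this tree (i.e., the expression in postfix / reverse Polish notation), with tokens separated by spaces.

Post-order on an expression tree gives postfix notation: for each operator, emit left operand, right operand, then the operator.

5 1 * 2 * 5 4 1 - - 6 2 - 2 * - *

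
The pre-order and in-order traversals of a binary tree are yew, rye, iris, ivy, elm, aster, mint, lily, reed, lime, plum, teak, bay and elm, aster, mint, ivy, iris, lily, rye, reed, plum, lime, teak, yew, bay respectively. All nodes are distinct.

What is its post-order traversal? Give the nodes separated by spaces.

The first element of pre-order is the root; it splits in-order into left and right subtrees.
Root yew: left subtree has 11 nodes {elm, aster, mint, ivy, iris, lily, rye, reed, plum, lime, teak}, right has 1 {bay}.
  Root rye: left subtree has 6 nodes {elm, aster, mint, ivy, iris, lily}, right has 4 {reed, plum, lime, teak}.
    Root iris: left subtree has 4 nodes {elm, aster, mint, ivy}, right has 1 {lily}.
      Root ivy: left subtree has 3 nodes {elm, aster, mint}, right has 0 { }.
        Root elm: left subtree has 0 nodes { }, right has 2 {aster, mint}.
          Root aster: left subtree has 0 nodes { }, right has 1 {mint}.
    Root reed: left subtree has 0 nodes { }, right has 3 {plum, lime, teak}.
      Root lime: left subtree has 1 node {plum}, right has 1 {teak}.

mint aster elm ivy lily iris plum teak lime reed rye bay yew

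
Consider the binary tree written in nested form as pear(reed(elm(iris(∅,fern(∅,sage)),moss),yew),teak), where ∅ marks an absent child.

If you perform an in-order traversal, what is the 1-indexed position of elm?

In-order visits the left subtree, then the node, then the right subtree.
At pear: go left to reed.
  At reed: go left to elm.
    At elm: go left to iris.
      At iris: no left child.
      Visit iris.
      At iris: go right to fern.
        At fern: no left child.
        Visit fern.
        At fern: go right to sage.
          sage is a leaf — visit sage.
    Visit elm.
    At elm: go right to moss.
      moss is a leaf — visit moss.
  Visit reed.
  At reed: go right to yew.
    yew is a leaf — visit yew.
Visit pear.
At pear: go right to teak.
  teak is a leaf — visit teak.
Full in-order sequence: iris, fern, sage, elm, moss, reed, yew, pear, teak.

4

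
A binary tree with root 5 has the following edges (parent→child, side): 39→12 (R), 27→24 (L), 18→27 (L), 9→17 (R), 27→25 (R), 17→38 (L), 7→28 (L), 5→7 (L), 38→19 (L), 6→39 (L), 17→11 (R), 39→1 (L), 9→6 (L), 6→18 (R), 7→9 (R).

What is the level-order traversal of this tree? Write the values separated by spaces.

5 7 28 9 6 17 39 18 38 11 1 12 27 19 24 25

Level-order visits nodes level by level from the root, left to right within each level.
Level 0: 5
Level 1: 7
Level 2: 28, 9
Level 3: 6, 17
Level 4: 39, 18, 38, 11
Level 5: 1, 12, 27, 19
Level 6: 24, 25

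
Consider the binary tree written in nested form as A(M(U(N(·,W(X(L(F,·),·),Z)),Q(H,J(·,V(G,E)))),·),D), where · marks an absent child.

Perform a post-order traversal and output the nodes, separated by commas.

Post-order visits the left subtree, then the right subtree, then the node.
At A: go left to M.
  At M: go left to U.
    At U: go left to N.
      At N: no left child.
      At N: go right to W.
        At W: go left to X.
          At X: go left to L.
            At L: go left to F.
              F is a leaf — visit F.
            At L: no right child.
            Visit L.
          At X: no right child.
          Visit X.
        At W: go right to Z.
          Z is a leaf — visit Z.
        Visit W.
      Visit N.
    At U: go right to Q.
      At Q: go left to H.
        H is a leaf — visit H.
      At Q: go right to J.
        At J: no left child.
        At J: go right to V.
          At V: go left to G.
            G is a leaf — visit G.
          At V: go right to E.
            E is a leaf — visit E.
          Visit V.
        Visit J.
      Visit Q.
    Visit U.
  At M: no right child.
  Visit M.
At A: go right to D.
  D is a leaf — visit D.
Visit A.

F, L, X, Z, W, N, H, G, E, V, J, Q, U, M, D, A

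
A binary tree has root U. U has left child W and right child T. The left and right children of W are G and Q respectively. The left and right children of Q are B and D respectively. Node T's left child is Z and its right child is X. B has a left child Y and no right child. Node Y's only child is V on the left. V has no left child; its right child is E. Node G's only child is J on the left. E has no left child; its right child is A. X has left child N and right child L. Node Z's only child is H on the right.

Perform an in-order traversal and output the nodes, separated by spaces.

In-order visits the left subtree, then the node, then the right subtree.
At U: go left to W.
  At W: go left to G.
    At G: go left to J.
      J is a leaf — visit J.
    Visit G.
    At G: no right child.
  Visit W.
  At W: go right to Q.
    At Q: go left to B.
      At B: go left to Y.
        At Y: go left to V.
          At V: no left child.
          Visit V.
          At V: go right to E.
            At E: no left child.
            Visit E.
            At E: go right to A.
              A is a leaf — visit A.
        Visit Y.
        At Y: no right child.
      Visit B.
      At B: no right child.
    Visit Q.
    At Q: go right to D.
      D is a leaf — visit D.
Visit U.
At U: go right to T.
  At T: go left to Z.
    At Z: no left child.
    Visit Z.
    At Z: go right to H.
      H is a leaf — visit H.
  Visit T.
  At T: go right to X.
    At X: go left to N.
      N is a leaf — visit N.
    Visit X.
    At X: go right to L.
      L is a leaf — visit L.

J G W V E A Y B Q D U Z H T N X L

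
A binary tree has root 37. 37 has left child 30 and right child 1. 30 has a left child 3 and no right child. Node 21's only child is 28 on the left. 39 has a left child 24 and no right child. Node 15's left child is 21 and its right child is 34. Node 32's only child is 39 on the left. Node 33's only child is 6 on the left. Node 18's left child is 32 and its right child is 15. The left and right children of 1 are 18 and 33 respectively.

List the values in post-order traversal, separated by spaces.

Post-order visits the left subtree, then the right subtree, then the node.
At 37: go left to 30.
  At 30: go left to 3.
    3 is a leaf — visit 3.
  At 30: no right child.
  Visit 30.
At 37: go right to 1.
  At 1: go left to 18.
    At 18: go left to 32.
      At 32: go left to 39.
        At 39: go left to 24.
          24 is a leaf — visit 24.
        At 39: no right child.
        Visit 39.
      At 32: no right child.
      Visit 32.
    At 18: go right to 15.
      At 15: go left to 21.
        At 21: go left to 28.
          28 is a leaf — visit 28.
        At 21: no right child.
        Visit 21.
      At 15: go right to 34.
        34 is a leaf — visit 34.
      Visit 15.
    Visit 18.
  At 1: go right to 33.
    At 33: go left to 6.
      6 is a leaf — visit 6.
    At 33: no right child.
    Visit 33.
  Visit 1.
Visit 37.

3 30 24 39 32 28 21 34 15 18 6 33 1 37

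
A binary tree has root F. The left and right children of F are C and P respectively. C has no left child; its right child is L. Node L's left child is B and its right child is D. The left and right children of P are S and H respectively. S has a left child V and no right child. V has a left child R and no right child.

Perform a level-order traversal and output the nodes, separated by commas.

F, C, P, L, S, H, B, D, V, R

Level-order visits nodes level by level from the root, left to right within each level.
Level 0: F
Level 1: C, P
Level 2: L, S, H
Level 3: B, D, V
Level 4: R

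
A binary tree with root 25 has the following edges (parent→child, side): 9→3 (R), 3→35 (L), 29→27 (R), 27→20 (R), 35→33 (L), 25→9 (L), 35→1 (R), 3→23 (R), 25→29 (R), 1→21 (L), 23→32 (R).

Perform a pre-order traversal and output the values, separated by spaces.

Pre-order visits the node, then its left subtree, then its right subtree.
Visit 25.
At 25: go left to 9.
  Visit 9.
  At 9: no left child.
  At 9: go right to 3.
    Visit 3.
    At 3: go left to 35.
      Visit 35.
      At 35: go left to 33.
        33 is a leaf — visit 33.
      At 35: go right to 1.
        Visit 1.
        At 1: go left to 21.
          21 is a leaf — visit 21.
        At 1: no right child.
    At 3: go right to 23.
      Visit 23.
      At 23: no left child.
      At 23: go right to 32.
        32 is a leaf — visit 32.
At 25: go right to 29.
  Visit 29.
  At 29: no left child.
  At 29: go right to 27.
    Visit 27.
    At 27: no left child.
    At 27: go right to 20.
      20 is a leaf — visit 20.

25 9 3 35 33 1 21 23 32 29 27 20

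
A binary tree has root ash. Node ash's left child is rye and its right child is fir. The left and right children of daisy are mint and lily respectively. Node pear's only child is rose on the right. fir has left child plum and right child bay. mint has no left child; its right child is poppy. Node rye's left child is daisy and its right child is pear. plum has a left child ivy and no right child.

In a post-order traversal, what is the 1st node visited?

Post-order visits the left subtree, then the right subtree, then the node.
At ash: go left to rye.
  At rye: go left to daisy.
    At daisy: go left to mint.
      At mint: no left child.
      At mint: go right to poppy.
        poppy is a leaf — visit poppy.
      Visit mint.
    At daisy: go right to lily.
      lily is a leaf — visit lily.
    Visit daisy.
  At rye: go right to pear.
    At pear: no left child.
    At pear: go right to rose.
      rose is a leaf — visit rose.
    Visit pear.
  Visit rye.
At ash: go right to fir.
  At fir: go left to plum.
    At plum: go left to ivy.
      ivy is a leaf — visit ivy.
    At plum: no right child.
    Visit plum.
  At fir: go right to bay.
    bay is a leaf — visit bay.
  Visit fir.
Visit ash.
Full post-order sequence: poppy, mint, lily, daisy, rose, pear, rye, ivy, plum, bay, fir, ash.

poppy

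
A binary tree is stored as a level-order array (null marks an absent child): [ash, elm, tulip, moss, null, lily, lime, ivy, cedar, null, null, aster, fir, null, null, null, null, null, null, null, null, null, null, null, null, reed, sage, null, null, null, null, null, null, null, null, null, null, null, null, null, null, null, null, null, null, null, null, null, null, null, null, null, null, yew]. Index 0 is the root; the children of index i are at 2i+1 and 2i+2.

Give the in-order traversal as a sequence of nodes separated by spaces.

In-order visits the left subtree, then the node, then the right subtree.
At ash: go left to elm.
  At elm: go left to moss.
    At moss: go left to ivy.
      ivy is a leaf — visit ivy.
    Visit moss.
    At moss: go right to cedar.
      cedar is a leaf — visit cedar.
  Visit elm.
  At elm: no right child.
Visit ash.
At ash: go right to tulip.
  At tulip: go left to lily.
    At lily: go left to aster.
      aster is a leaf — visit aster.
    Visit lily.
    At lily: go right to fir.
      At fir: go left to reed.
        reed is a leaf — visit reed.
      Visit fir.
      At fir: go right to sage.
        At sage: go left to yew.
          yew is a leaf — visit yew.
        Visit sage.
        At sage: no right child.
  Visit tulip.
  At tulip: go right to lime.
    lime is a leaf — visit lime.

ivy moss cedar elm ash aster lily reed fir yew sage tulip lime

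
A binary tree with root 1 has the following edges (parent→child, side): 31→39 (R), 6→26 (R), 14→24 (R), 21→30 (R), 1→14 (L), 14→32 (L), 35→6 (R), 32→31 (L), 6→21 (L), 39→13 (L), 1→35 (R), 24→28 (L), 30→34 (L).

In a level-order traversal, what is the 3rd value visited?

35

Level-order visits nodes level by level from the root, left to right within each level.
Level 0: 1
Level 1: 14, 35
Level 2: 32, 24, 6
Level 3: 31, 28, 21, 26
Level 4: 39, 30
Level 5: 13, 34
Full level-order sequence: 1, 14, 35, 32, 24, 6, 31, 28, 21, 26, 39, 30, 13, 34.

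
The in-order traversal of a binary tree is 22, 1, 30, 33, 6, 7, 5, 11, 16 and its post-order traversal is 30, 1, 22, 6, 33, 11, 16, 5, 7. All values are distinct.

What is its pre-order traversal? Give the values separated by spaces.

The last element of post-order is the root; it splits in-order into left and right subtrees.
Root 7: left subtree has 5 nodes {22, 1, 30, 33, 6}, right has 3 {5, 11, 16}.
  Root 33: left subtree has 3 nodes {22, 1, 30}, right has 1 {6}.
    Root 22: left subtree has 0 nodes { }, right has 2 {1, 30}.
      Root 1: left subtree has 0 nodes { }, right has 1 {30}.
  Root 5: left subtree has 0 nodes { }, right has 2 {11, 16}.
    Root 16: left subtree has 1 node {11}, right has 0 { }.

7 33 22 1 30 6 5 16 11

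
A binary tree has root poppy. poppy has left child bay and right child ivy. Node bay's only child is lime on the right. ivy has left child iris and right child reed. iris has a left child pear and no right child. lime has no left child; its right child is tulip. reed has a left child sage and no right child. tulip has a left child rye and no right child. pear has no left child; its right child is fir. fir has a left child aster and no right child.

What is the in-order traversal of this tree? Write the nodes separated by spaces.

bay lime rye tulip poppy pear aster fir iris ivy sage reed

In-order visits the left subtree, then the node, then the right subtree.
At poppy: go left to bay.
  At bay: no left child.
  Visit bay.
  At bay: go right to lime.
    At lime: no left child.
    Visit lime.
    At lime: go right to tulip.
      At tulip: go left to rye.
        rye is a leaf — visit rye.
      Visit tulip.
      At tulip: no right child.
Visit poppy.
At poppy: go right to ivy.
  At ivy: go left to iris.
    At iris: go left to pear.
      At pear: no left child.
      Visit pear.
      At pear: go right to fir.
        At fir: go left to aster.
          aster is a leaf — visit aster.
        Visit fir.
        At fir: no right child.
    Visit iris.
    At iris: no right child.
  Visit ivy.
  At ivy: go right to reed.
    At reed: go left to sage.
      sage is a leaf — visit sage.
    Visit reed.
    At reed: no right child.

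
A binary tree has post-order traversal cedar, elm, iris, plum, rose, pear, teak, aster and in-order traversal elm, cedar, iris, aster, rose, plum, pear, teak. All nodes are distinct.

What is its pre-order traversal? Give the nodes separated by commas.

The last element of post-order is the root; it splits in-order into left and right subtrees.
Root aster: left subtree has 3 nodes {elm, cedar, iris}, right has 4 {rose, plum, pear, teak}.
  Root iris: left subtree has 2 nodes {elm, cedar}, right has 0 { }.
    Root elm: left subtree has 0 nodes { }, right has 1 {cedar}.
  Root teak: left subtree has 3 nodes {rose, plum, pear}, right has 0 { }.
    Root pear: left subtree has 2 nodes {rose, plum}, right has 0 { }.
      Root rose: left subtree has 0 nodes { }, right has 1 {plum}.

aster, iris, elm, cedar, teak, pear, rose, plum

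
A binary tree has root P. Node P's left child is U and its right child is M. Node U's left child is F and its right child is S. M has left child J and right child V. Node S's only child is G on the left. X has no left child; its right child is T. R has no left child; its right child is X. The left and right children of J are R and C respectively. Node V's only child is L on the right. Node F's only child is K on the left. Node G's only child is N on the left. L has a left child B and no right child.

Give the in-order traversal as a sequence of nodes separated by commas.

In-order visits the left subtree, then the node, then the right subtree.
At P: go left to U.
  At U: go left to F.
    At F: go left to K.
      K is a leaf — visit K.
    Visit F.
    At F: no right child.
  Visit U.
  At U: go right to S.
    At S: go left to G.
      At G: go left to N.
        N is a leaf — visit N.
      Visit G.
      At G: no right child.
    Visit S.
    At S: no right child.
Visit P.
At P: go right to M.
  At M: go left to J.
    At J: go left to R.
      At R: no left child.
      Visit R.
      At R: go right to X.
        At X: no left child.
        Visit X.
        At X: go right to T.
          T is a leaf — visit T.
    Visit J.
    At J: go right to C.
      C is a leaf — visit C.
  Visit M.
  At M: go right to V.
    At V: no left child.
    Visit V.
    At V: go right to L.
      At L: go left to B.
        B is a leaf — visit B.
      Visit L.
      At L: no right child.

K, F, U, N, G, S, P, R, X, T, J, C, M, V, B, L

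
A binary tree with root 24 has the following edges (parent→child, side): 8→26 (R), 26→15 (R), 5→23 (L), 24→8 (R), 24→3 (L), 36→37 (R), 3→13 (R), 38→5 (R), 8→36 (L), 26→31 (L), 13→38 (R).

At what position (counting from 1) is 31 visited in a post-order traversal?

8

Post-order visits the left subtree, then the right subtree, then the node.
At 24: go left to 3.
  At 3: no left child.
  At 3: go right to 13.
    At 13: no left child.
    At 13: go right to 38.
      At 38: no left child.
      At 38: go right to 5.
        At 5: go left to 23.
          23 is a leaf — visit 23.
        At 5: no right child.
        Visit 5.
      Visit 38.
    Visit 13.
  Visit 3.
At 24: go right to 8.
  At 8: go left to 36.
    At 36: no left child.
    At 36: go right to 37.
      37 is a leaf — visit 37.
    Visit 36.
  At 8: go right to 26.
    At 26: go left to 31.
      31 is a leaf — visit 31.
    At 26: go right to 15.
      15 is a leaf — visit 15.
    Visit 26.
  Visit 8.
Visit 24.
Full post-order sequence: 23, 5, 38, 13, 3, 37, 36, 31, 15, 26, 8, 24.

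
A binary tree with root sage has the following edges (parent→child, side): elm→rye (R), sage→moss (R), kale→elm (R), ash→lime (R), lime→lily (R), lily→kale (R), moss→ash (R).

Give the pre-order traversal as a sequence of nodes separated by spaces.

sage moss ash lime lily kale elm rye

Pre-order visits the node, then its left subtree, then its right subtree.
Visit sage.
At sage: no left child.
At sage: go right to moss.
  Visit moss.
  At moss: no left child.
  At moss: go right to ash.
    Visit ash.
    At ash: no left child.
    At ash: go right to lime.
      Visit lime.
      At lime: no left child.
      At lime: go right to lily.
        Visit lily.
        At lily: no left child.
        At lily: go right to kale.
          Visit kale.
          At kale: no left child.
          At kale: go right to elm.
            Visit elm.
            At elm: no left child.
            At elm: go right to rye.
              rye is a leaf — visit rye.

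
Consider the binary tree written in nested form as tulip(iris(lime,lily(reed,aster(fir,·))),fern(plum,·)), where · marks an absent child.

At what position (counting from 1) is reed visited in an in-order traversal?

3

In-order visits the left subtree, then the node, then the right subtree.
At tulip: go left to iris.
  At iris: go left to lime.
    lime is a leaf — visit lime.
  Visit iris.
  At iris: go right to lily.
    At lily: go left to reed.
      reed is a leaf — visit reed.
    Visit lily.
    At lily: go right to aster.
      At aster: go left to fir.
        fir is a leaf — visit fir.
      Visit aster.
      At aster: no right child.
Visit tulip.
At tulip: go right to fern.
  At fern: go left to plum.
    plum is a leaf — visit plum.
  Visit fern.
  At fern: no right child.
Full in-order sequence: lime, iris, reed, lily, fir, aster, tulip, plum, fern.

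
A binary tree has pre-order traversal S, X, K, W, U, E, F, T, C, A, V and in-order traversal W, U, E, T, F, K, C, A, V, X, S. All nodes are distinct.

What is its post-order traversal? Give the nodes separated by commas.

The first element of pre-order is the root; it splits in-order into left and right subtrees.
Root S: left subtree has 10 nodes {W, U, E, T, F, K, C, A, V, X}, right has 0 { }.
  Root X: left subtree has 9 nodes {W, U, E, T, F, K, C, A, V}, right has 0 { }.
    Root K: left subtree has 5 nodes {W, U, E, T, F}, right has 3 {C, A, V}.
      Root W: left subtree has 0 nodes { }, right has 4 {U, E, T, F}.
        Root U: left subtree has 0 nodes { }, right has 3 {E, T, F}.
          Root E: left subtree has 0 nodes { }, right has 2 {T, F}.
            Root F: left subtree has 1 node {T}, right has 0 { }.
      Root C: left subtree has 0 nodes { }, right has 2 {A, V}.
        Root A: left subtree has 0 nodes { }, right has 1 {V}.

T, F, E, U, W, V, A, C, K, X, S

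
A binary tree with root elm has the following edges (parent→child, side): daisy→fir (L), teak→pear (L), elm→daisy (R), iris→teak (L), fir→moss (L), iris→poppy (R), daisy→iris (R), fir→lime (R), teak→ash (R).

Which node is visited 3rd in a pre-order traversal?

fir

Pre-order visits the node, then its left subtree, then its right subtree.
Visit elm.
At elm: no left child.
At elm: go right to daisy.
  Visit daisy.
  At daisy: go left to fir.
    Visit fir.
    At fir: go left to moss.
      moss is a leaf — visit moss.
    At fir: go right to lime.
      lime is a leaf — visit lime.
  At daisy: go right to iris.
    Visit iris.
    At iris: go left to teak.
      Visit teak.
      At teak: go left to pear.
        pear is a leaf — visit pear.
      At teak: go right to ash.
        ash is a leaf — visit ash.
    At iris: go right to poppy.
      poppy is a leaf — visit poppy.
Full pre-order sequence: elm, daisy, fir, moss, lime, iris, teak, pear, ash, poppy.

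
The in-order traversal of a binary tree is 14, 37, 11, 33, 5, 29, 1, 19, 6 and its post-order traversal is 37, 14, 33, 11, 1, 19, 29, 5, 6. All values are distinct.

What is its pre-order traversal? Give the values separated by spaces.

6 5 11 14 37 33 29 19 1

The last element of post-order is the root; it splits in-order into left and right subtrees.
Root 6: left subtree has 8 nodes {14, 37, 11, 33, 5, 29, 1, 19}, right has 0 { }.
  Root 5: left subtree has 4 nodes {14, 37, 11, 33}, right has 3 {29, 1, 19}.
    Root 11: left subtree has 2 nodes {14, 37}, right has 1 {33}.
      Root 14: left subtree has 0 nodes { }, right has 1 {37}.
    Root 29: left subtree has 0 nodes { }, right has 2 {1, 19}.
      Root 19: left subtree has 1 node {1}, right has 0 { }.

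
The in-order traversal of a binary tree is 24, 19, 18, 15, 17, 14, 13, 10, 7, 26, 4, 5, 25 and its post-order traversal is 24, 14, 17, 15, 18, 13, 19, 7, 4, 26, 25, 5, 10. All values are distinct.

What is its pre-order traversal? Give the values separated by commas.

The last element of post-order is the root; it splits in-order into left and right subtrees.
Root 10: left subtree has 7 nodes {24, 19, 18, 15, 17, 14, 13}, right has 5 {7, 26, 4, 5, 25}.
  Root 19: left subtree has 1 node {24}, right has 5 {18, 15, 17, 14, 13}.
    Root 13: left subtree has 4 nodes {18, 15, 17, 14}, right has 0 { }.
      Root 18: left subtree has 0 nodes { }, right has 3 {15, 17, 14}.
        Root 15: left subtree has 0 nodes { }, right has 2 {17, 14}.
          Root 17: left subtree has 0 nodes { }, right has 1 {14}.
  Root 5: left subtree has 3 nodes {7, 26, 4}, right has 1 {25}.
    Root 26: left subtree has 1 node {7}, right has 1 {4}.

10, 19, 24, 13, 18, 15, 17, 14, 5, 26, 7, 4, 25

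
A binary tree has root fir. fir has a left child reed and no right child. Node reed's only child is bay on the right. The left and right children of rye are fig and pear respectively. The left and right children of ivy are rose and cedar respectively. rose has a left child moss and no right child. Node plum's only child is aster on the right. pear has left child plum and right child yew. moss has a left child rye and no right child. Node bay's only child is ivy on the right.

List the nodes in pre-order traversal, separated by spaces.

Pre-order visits the node, then its left subtree, then its right subtree.
Visit fir.
At fir: go left to reed.
  Visit reed.
  At reed: no left child.
  At reed: go right to bay.
    Visit bay.
    At bay: no left child.
    At bay: go right to ivy.
      Visit ivy.
      At ivy: go left to rose.
        Visit rose.
        At rose: go left to moss.
          Visit moss.
          At moss: go left to rye.
            Visit rye.
            At rye: go left to fig.
              fig is a leaf — visit fig.
            At rye: go right to pear.
              Visit pear.
              At pear: go left to plum.
                Visit plum.
                At plum: no left child.
                At plum: go right to aster.
                  aster is a leaf — visit aster.
              At pear: go right to yew.
                yew is a leaf — visit yew.
          At moss: no right child.
        At rose: no right child.
      At ivy: go right to cedar.
        cedar is a leaf — visit cedar.
At fir: no right child.

fir reed bay ivy rose moss rye fig pear plum aster yew cedar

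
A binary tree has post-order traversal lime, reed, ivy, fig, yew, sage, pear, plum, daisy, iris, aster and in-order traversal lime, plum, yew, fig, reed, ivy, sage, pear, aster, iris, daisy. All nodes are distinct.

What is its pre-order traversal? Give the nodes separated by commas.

The last element of post-order is the root; it splits in-order into left and right subtrees.
Root aster: left subtree has 8 nodes {lime, plum, yew, fig, reed, ivy, sage, pear}, right has 2 {iris, daisy}.
  Root plum: left subtree has 1 node {lime}, right has 6 {yew, fig, reed, ivy, sage, pear}.
    Root pear: left subtree has 5 nodes {yew, fig, reed, ivy, sage}, right has 0 { }.
      Root sage: left subtree has 4 nodes {yew, fig, reed, ivy}, right has 0 { }.
        Root yew: left subtree has 0 nodes { }, right has 3 {fig, reed, ivy}.
          Root fig: left subtree has 0 nodes { }, right has 2 {reed, ivy}.
            Root ivy: left subtree has 1 node {reed}, right has 0 { }.
  Root iris: left subtree has 0 nodes { }, right has 1 {daisy}.

aster, plum, lime, pear, sage, yew, fig, ivy, reed, iris, daisy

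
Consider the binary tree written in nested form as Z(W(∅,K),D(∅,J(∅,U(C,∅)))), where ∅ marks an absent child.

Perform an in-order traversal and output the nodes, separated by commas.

In-order visits the left subtree, then the node, then the right subtree.
At Z: go left to W.
  At W: no left child.
  Visit W.
  At W: go right to K.
    K is a leaf — visit K.
Visit Z.
At Z: go right to D.
  At D: no left child.
  Visit D.
  At D: go right to J.
    At J: no left child.
    Visit J.
    At J: go right to U.
      At U: go left to C.
        C is a leaf — visit C.
      Visit U.
      At U: no right child.

W, K, Z, D, J, C, U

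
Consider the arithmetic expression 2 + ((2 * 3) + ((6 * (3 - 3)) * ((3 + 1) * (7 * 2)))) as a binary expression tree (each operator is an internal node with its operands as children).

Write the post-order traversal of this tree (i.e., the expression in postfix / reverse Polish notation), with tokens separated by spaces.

Post-order on an expression tree gives postfix notation: for each operator, emit left operand, right operand, then the operator.

2 2 3 * 6 3 3 - * 3 1 + 7 2 * * * + +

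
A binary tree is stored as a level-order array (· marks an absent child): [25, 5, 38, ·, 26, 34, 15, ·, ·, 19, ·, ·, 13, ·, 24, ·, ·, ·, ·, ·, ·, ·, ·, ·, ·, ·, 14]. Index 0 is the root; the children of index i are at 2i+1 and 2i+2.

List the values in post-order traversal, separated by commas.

Post-order visits the left subtree, then the right subtree, then the node.
At 25: go left to 5.
  At 5: no left child.
  At 5: go right to 26.
    At 26: go left to 19.
      19 is a leaf — visit 19.
    At 26: no right child.
    Visit 26.
  Visit 5.
At 25: go right to 38.
  At 38: go left to 34.
    At 34: no left child.
    At 34: go right to 13.
      At 13: no left child.
      At 13: go right to 14.
        14 is a leaf — visit 14.
      Visit 13.
    Visit 34.
  At 38: go right to 15.
    At 15: no left child.
    At 15: go right to 24.
      24 is a leaf — visit 24.
    Visit 15.
  Visit 38.
Visit 25.

19, 26, 5, 14, 13, 34, 24, 15, 38, 25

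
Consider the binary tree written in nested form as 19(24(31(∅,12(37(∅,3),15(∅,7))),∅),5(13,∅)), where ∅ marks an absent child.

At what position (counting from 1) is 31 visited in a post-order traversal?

Post-order visits the left subtree, then the right subtree, then the node.
At 19: go left to 24.
  At 24: go left to 31.
    At 31: no left child.
    At 31: go right to 12.
      At 12: go left to 37.
        At 37: no left child.
        At 37: go right to 3.
          3 is a leaf — visit 3.
        Visit 37.
      At 12: go right to 15.
        At 15: no left child.
        At 15: go right to 7.
          7 is a leaf — visit 7.
        Visit 15.
      Visit 12.
    Visit 31.
  At 24: no right child.
  Visit 24.
At 19: go right to 5.
  At 5: go left to 13.
    13 is a leaf — visit 13.
  At 5: no right child.
  Visit 5.
Visit 19.
Full post-order sequence: 3, 37, 7, 15, 12, 31, 24, 13, 5, 19.

6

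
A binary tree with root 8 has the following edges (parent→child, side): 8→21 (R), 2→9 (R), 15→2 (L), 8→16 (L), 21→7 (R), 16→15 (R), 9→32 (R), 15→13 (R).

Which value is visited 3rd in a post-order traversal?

Post-order visits the left subtree, then the right subtree, then the node.
At 8: go left to 16.
  At 16: no left child.
  At 16: go right to 15.
    At 15: go left to 2.
      At 2: no left child.
      At 2: go right to 9.
        At 9: no left child.
        At 9: go right to 32.
          32 is a leaf — visit 32.
        Visit 9.
      Visit 2.
    At 15: go right to 13.
      13 is a leaf — visit 13.
    Visit 15.
  Visit 16.
At 8: go right to 21.
  At 21: no left child.
  At 21: go right to 7.
    7 is a leaf — visit 7.
  Visit 21.
Visit 8.
Full post-order sequence: 32, 9, 2, 13, 15, 16, 7, 21, 8.

2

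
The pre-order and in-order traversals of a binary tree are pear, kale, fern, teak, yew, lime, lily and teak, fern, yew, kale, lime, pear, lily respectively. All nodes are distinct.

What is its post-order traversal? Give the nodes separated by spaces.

The first element of pre-order is the root; it splits in-order into left and right subtrees.
Root pear: left subtree has 5 nodes {teak, fern, yew, kale, lime}, right has 1 {lily}.
  Root kale: left subtree has 3 nodes {teak, fern, yew}, right has 1 {lime}.
    Root fern: left subtree has 1 node {teak}, right has 1 {yew}.

teak yew fern lime kale lily pear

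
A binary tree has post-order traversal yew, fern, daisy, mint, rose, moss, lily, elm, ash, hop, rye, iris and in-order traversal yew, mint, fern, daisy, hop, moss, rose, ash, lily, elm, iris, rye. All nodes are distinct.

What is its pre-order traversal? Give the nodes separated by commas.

The last element of post-order is the root; it splits in-order into left and right subtrees.
Root iris: left subtree has 10 nodes {yew, mint, fern, daisy, hop, moss, rose, ash, lily, elm}, right has 1 {rye}.
  Root hop: left subtree has 4 nodes {yew, mint, fern, daisy}, right has 5 {moss, rose, ash, lily, elm}.
    Root mint: left subtree has 1 node {yew}, right has 2 {fern, daisy}.
      Root daisy: left subtree has 1 node {fern}, right has 0 { }.
    Root ash: left subtree has 2 nodes {moss, rose}, right has 2 {lily, elm}.
      Root moss: left subtree has 0 nodes { }, right has 1 {rose}.
      Root elm: left subtree has 1 node {lily}, right has 0 { }.

iris, hop, mint, yew, daisy, fern, ash, moss, rose, elm, lily, rye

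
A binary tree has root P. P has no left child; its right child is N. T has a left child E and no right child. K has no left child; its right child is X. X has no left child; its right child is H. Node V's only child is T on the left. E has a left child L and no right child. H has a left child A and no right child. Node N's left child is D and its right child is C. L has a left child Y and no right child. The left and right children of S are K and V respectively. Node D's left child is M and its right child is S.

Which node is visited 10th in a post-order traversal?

Post-order visits the left subtree, then the right subtree, then the node.
At P: no left child.
At P: go right to N.
  At N: go left to D.
    At D: go left to M.
      M is a leaf — visit M.
    At D: go right to S.
      At S: go left to K.
        At K: no left child.
        At K: go right to X.
          At X: no left child.
          At X: go right to H.
            At H: go left to A.
              A is a leaf — visit A.
            At H: no right child.
            Visit H.
          Visit X.
        Visit K.
      At S: go right to V.
        At V: go left to T.
          At T: go left to E.
            At E: go left to L.
              At L: go left to Y.
                Y is a leaf — visit Y.
              At L: no right child.
              Visit L.
            At E: no right child.
            Visit E.
          At T: no right child.
          Visit T.
        At V: no right child.
        Visit V.
      Visit S.
    Visit D.
  At N: go right to C.
    C is a leaf — visit C.
  Visit N.
Visit P.
Full post-order sequence: M, A, H, X, K, Y, L, E, T, V, S, D, C, N, P.

V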